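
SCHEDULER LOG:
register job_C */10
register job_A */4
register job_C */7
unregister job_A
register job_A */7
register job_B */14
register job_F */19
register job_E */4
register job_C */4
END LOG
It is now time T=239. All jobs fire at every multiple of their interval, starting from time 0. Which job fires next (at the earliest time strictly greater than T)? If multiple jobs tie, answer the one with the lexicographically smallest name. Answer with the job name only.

Op 1: register job_C */10 -> active={job_C:*/10}
Op 2: register job_A */4 -> active={job_A:*/4, job_C:*/10}
Op 3: register job_C */7 -> active={job_A:*/4, job_C:*/7}
Op 4: unregister job_A -> active={job_C:*/7}
Op 5: register job_A */7 -> active={job_A:*/7, job_C:*/7}
Op 6: register job_B */14 -> active={job_A:*/7, job_B:*/14, job_C:*/7}
Op 7: register job_F */19 -> active={job_A:*/7, job_B:*/14, job_C:*/7, job_F:*/19}
Op 8: register job_E */4 -> active={job_A:*/7, job_B:*/14, job_C:*/7, job_E:*/4, job_F:*/19}
Op 9: register job_C */4 -> active={job_A:*/7, job_B:*/14, job_C:*/4, job_E:*/4, job_F:*/19}
  job_A: interval 7, next fire after T=239 is 245
  job_B: interval 14, next fire after T=239 is 252
  job_C: interval 4, next fire after T=239 is 240
  job_E: interval 4, next fire after T=239 is 240
  job_F: interval 19, next fire after T=239 is 247
Earliest = 240, winner (lex tiebreak) = job_C

Answer: job_C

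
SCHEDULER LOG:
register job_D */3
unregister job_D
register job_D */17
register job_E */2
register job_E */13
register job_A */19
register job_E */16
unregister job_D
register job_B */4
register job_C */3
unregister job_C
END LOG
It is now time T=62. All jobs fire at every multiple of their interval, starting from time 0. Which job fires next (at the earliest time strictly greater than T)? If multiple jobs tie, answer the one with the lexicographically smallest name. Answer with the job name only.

Op 1: register job_D */3 -> active={job_D:*/3}
Op 2: unregister job_D -> active={}
Op 3: register job_D */17 -> active={job_D:*/17}
Op 4: register job_E */2 -> active={job_D:*/17, job_E:*/2}
Op 5: register job_E */13 -> active={job_D:*/17, job_E:*/13}
Op 6: register job_A */19 -> active={job_A:*/19, job_D:*/17, job_E:*/13}
Op 7: register job_E */16 -> active={job_A:*/19, job_D:*/17, job_E:*/16}
Op 8: unregister job_D -> active={job_A:*/19, job_E:*/16}
Op 9: register job_B */4 -> active={job_A:*/19, job_B:*/4, job_E:*/16}
Op 10: register job_C */3 -> active={job_A:*/19, job_B:*/4, job_C:*/3, job_E:*/16}
Op 11: unregister job_C -> active={job_A:*/19, job_B:*/4, job_E:*/16}
  job_A: interval 19, next fire after T=62 is 76
  job_B: interval 4, next fire after T=62 is 64
  job_E: interval 16, next fire after T=62 is 64
Earliest = 64, winner (lex tiebreak) = job_B

Answer: job_B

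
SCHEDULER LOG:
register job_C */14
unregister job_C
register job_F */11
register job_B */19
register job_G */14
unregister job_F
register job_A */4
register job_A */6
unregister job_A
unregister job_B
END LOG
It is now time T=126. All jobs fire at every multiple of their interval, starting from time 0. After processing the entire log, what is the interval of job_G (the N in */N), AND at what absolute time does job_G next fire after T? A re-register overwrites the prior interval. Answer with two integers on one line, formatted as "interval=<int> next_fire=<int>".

Op 1: register job_C */14 -> active={job_C:*/14}
Op 2: unregister job_C -> active={}
Op 3: register job_F */11 -> active={job_F:*/11}
Op 4: register job_B */19 -> active={job_B:*/19, job_F:*/11}
Op 5: register job_G */14 -> active={job_B:*/19, job_F:*/11, job_G:*/14}
Op 6: unregister job_F -> active={job_B:*/19, job_G:*/14}
Op 7: register job_A */4 -> active={job_A:*/4, job_B:*/19, job_G:*/14}
Op 8: register job_A */6 -> active={job_A:*/6, job_B:*/19, job_G:*/14}
Op 9: unregister job_A -> active={job_B:*/19, job_G:*/14}
Op 10: unregister job_B -> active={job_G:*/14}
Final interval of job_G = 14
Next fire of job_G after T=126: (126//14+1)*14 = 140

Answer: interval=14 next_fire=140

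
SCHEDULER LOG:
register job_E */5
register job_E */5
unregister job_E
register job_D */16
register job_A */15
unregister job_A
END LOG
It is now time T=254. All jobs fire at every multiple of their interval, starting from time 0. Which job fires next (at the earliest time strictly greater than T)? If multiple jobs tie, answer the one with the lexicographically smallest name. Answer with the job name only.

Answer: job_D

Derivation:
Op 1: register job_E */5 -> active={job_E:*/5}
Op 2: register job_E */5 -> active={job_E:*/5}
Op 3: unregister job_E -> active={}
Op 4: register job_D */16 -> active={job_D:*/16}
Op 5: register job_A */15 -> active={job_A:*/15, job_D:*/16}
Op 6: unregister job_A -> active={job_D:*/16}
  job_D: interval 16, next fire after T=254 is 256
Earliest = 256, winner (lex tiebreak) = job_D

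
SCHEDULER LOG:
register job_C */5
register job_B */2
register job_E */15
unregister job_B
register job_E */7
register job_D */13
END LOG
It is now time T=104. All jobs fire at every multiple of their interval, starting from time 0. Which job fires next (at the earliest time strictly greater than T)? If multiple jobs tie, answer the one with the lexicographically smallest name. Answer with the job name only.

Answer: job_C

Derivation:
Op 1: register job_C */5 -> active={job_C:*/5}
Op 2: register job_B */2 -> active={job_B:*/2, job_C:*/5}
Op 3: register job_E */15 -> active={job_B:*/2, job_C:*/5, job_E:*/15}
Op 4: unregister job_B -> active={job_C:*/5, job_E:*/15}
Op 5: register job_E */7 -> active={job_C:*/5, job_E:*/7}
Op 6: register job_D */13 -> active={job_C:*/5, job_D:*/13, job_E:*/7}
  job_C: interval 5, next fire after T=104 is 105
  job_D: interval 13, next fire after T=104 is 117
  job_E: interval 7, next fire after T=104 is 105
Earliest = 105, winner (lex tiebreak) = job_C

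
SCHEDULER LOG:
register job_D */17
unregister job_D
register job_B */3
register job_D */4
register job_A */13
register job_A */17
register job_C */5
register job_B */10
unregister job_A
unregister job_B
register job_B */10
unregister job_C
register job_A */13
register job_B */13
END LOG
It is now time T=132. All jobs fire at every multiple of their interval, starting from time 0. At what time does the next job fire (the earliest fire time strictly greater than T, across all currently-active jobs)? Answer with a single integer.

Op 1: register job_D */17 -> active={job_D:*/17}
Op 2: unregister job_D -> active={}
Op 3: register job_B */3 -> active={job_B:*/3}
Op 4: register job_D */4 -> active={job_B:*/3, job_D:*/4}
Op 5: register job_A */13 -> active={job_A:*/13, job_B:*/3, job_D:*/4}
Op 6: register job_A */17 -> active={job_A:*/17, job_B:*/3, job_D:*/4}
Op 7: register job_C */5 -> active={job_A:*/17, job_B:*/3, job_C:*/5, job_D:*/4}
Op 8: register job_B */10 -> active={job_A:*/17, job_B:*/10, job_C:*/5, job_D:*/4}
Op 9: unregister job_A -> active={job_B:*/10, job_C:*/5, job_D:*/4}
Op 10: unregister job_B -> active={job_C:*/5, job_D:*/4}
Op 11: register job_B */10 -> active={job_B:*/10, job_C:*/5, job_D:*/4}
Op 12: unregister job_C -> active={job_B:*/10, job_D:*/4}
Op 13: register job_A */13 -> active={job_A:*/13, job_B:*/10, job_D:*/4}
Op 14: register job_B */13 -> active={job_A:*/13, job_B:*/13, job_D:*/4}
  job_A: interval 13, next fire after T=132 is 143
  job_B: interval 13, next fire after T=132 is 143
  job_D: interval 4, next fire after T=132 is 136
Earliest fire time = 136 (job job_D)

Answer: 136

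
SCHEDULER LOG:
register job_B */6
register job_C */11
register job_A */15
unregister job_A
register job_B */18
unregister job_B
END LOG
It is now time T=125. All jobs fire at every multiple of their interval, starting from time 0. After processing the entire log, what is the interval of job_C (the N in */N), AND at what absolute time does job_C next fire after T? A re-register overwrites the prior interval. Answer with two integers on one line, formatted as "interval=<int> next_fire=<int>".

Op 1: register job_B */6 -> active={job_B:*/6}
Op 2: register job_C */11 -> active={job_B:*/6, job_C:*/11}
Op 3: register job_A */15 -> active={job_A:*/15, job_B:*/6, job_C:*/11}
Op 4: unregister job_A -> active={job_B:*/6, job_C:*/11}
Op 5: register job_B */18 -> active={job_B:*/18, job_C:*/11}
Op 6: unregister job_B -> active={job_C:*/11}
Final interval of job_C = 11
Next fire of job_C after T=125: (125//11+1)*11 = 132

Answer: interval=11 next_fire=132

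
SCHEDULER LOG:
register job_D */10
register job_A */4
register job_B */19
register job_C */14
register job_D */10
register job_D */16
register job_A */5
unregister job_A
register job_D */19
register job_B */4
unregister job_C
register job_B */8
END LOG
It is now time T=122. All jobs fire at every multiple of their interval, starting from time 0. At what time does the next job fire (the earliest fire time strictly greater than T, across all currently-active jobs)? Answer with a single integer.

Answer: 128

Derivation:
Op 1: register job_D */10 -> active={job_D:*/10}
Op 2: register job_A */4 -> active={job_A:*/4, job_D:*/10}
Op 3: register job_B */19 -> active={job_A:*/4, job_B:*/19, job_D:*/10}
Op 4: register job_C */14 -> active={job_A:*/4, job_B:*/19, job_C:*/14, job_D:*/10}
Op 5: register job_D */10 -> active={job_A:*/4, job_B:*/19, job_C:*/14, job_D:*/10}
Op 6: register job_D */16 -> active={job_A:*/4, job_B:*/19, job_C:*/14, job_D:*/16}
Op 7: register job_A */5 -> active={job_A:*/5, job_B:*/19, job_C:*/14, job_D:*/16}
Op 8: unregister job_A -> active={job_B:*/19, job_C:*/14, job_D:*/16}
Op 9: register job_D */19 -> active={job_B:*/19, job_C:*/14, job_D:*/19}
Op 10: register job_B */4 -> active={job_B:*/4, job_C:*/14, job_D:*/19}
Op 11: unregister job_C -> active={job_B:*/4, job_D:*/19}
Op 12: register job_B */8 -> active={job_B:*/8, job_D:*/19}
  job_B: interval 8, next fire after T=122 is 128
  job_D: interval 19, next fire after T=122 is 133
Earliest fire time = 128 (job job_B)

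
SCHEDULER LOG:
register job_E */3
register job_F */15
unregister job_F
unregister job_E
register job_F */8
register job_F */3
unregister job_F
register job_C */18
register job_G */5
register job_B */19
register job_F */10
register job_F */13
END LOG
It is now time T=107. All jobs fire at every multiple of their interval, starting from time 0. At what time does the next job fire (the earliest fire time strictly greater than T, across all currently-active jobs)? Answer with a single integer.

Answer: 108

Derivation:
Op 1: register job_E */3 -> active={job_E:*/3}
Op 2: register job_F */15 -> active={job_E:*/3, job_F:*/15}
Op 3: unregister job_F -> active={job_E:*/3}
Op 4: unregister job_E -> active={}
Op 5: register job_F */8 -> active={job_F:*/8}
Op 6: register job_F */3 -> active={job_F:*/3}
Op 7: unregister job_F -> active={}
Op 8: register job_C */18 -> active={job_C:*/18}
Op 9: register job_G */5 -> active={job_C:*/18, job_G:*/5}
Op 10: register job_B */19 -> active={job_B:*/19, job_C:*/18, job_G:*/5}
Op 11: register job_F */10 -> active={job_B:*/19, job_C:*/18, job_F:*/10, job_G:*/5}
Op 12: register job_F */13 -> active={job_B:*/19, job_C:*/18, job_F:*/13, job_G:*/5}
  job_B: interval 19, next fire after T=107 is 114
  job_C: interval 18, next fire after T=107 is 108
  job_F: interval 13, next fire after T=107 is 117
  job_G: interval 5, next fire after T=107 is 110
Earliest fire time = 108 (job job_C)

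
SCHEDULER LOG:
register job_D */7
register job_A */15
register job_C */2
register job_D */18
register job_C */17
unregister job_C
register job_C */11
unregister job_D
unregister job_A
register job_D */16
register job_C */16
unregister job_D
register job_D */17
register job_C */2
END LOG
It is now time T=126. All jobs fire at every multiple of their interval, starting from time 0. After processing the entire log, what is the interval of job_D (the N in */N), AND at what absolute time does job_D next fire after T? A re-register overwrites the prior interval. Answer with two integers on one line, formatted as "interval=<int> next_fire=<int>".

Op 1: register job_D */7 -> active={job_D:*/7}
Op 2: register job_A */15 -> active={job_A:*/15, job_D:*/7}
Op 3: register job_C */2 -> active={job_A:*/15, job_C:*/2, job_D:*/7}
Op 4: register job_D */18 -> active={job_A:*/15, job_C:*/2, job_D:*/18}
Op 5: register job_C */17 -> active={job_A:*/15, job_C:*/17, job_D:*/18}
Op 6: unregister job_C -> active={job_A:*/15, job_D:*/18}
Op 7: register job_C */11 -> active={job_A:*/15, job_C:*/11, job_D:*/18}
Op 8: unregister job_D -> active={job_A:*/15, job_C:*/11}
Op 9: unregister job_A -> active={job_C:*/11}
Op 10: register job_D */16 -> active={job_C:*/11, job_D:*/16}
Op 11: register job_C */16 -> active={job_C:*/16, job_D:*/16}
Op 12: unregister job_D -> active={job_C:*/16}
Op 13: register job_D */17 -> active={job_C:*/16, job_D:*/17}
Op 14: register job_C */2 -> active={job_C:*/2, job_D:*/17}
Final interval of job_D = 17
Next fire of job_D after T=126: (126//17+1)*17 = 136

Answer: interval=17 next_fire=136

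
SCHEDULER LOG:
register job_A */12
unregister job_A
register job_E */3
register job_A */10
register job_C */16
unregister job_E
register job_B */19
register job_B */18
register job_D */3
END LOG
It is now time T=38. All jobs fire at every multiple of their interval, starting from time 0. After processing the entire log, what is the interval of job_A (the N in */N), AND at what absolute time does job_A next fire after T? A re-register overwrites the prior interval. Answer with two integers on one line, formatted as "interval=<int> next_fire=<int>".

Answer: interval=10 next_fire=40

Derivation:
Op 1: register job_A */12 -> active={job_A:*/12}
Op 2: unregister job_A -> active={}
Op 3: register job_E */3 -> active={job_E:*/3}
Op 4: register job_A */10 -> active={job_A:*/10, job_E:*/3}
Op 5: register job_C */16 -> active={job_A:*/10, job_C:*/16, job_E:*/3}
Op 6: unregister job_E -> active={job_A:*/10, job_C:*/16}
Op 7: register job_B */19 -> active={job_A:*/10, job_B:*/19, job_C:*/16}
Op 8: register job_B */18 -> active={job_A:*/10, job_B:*/18, job_C:*/16}
Op 9: register job_D */3 -> active={job_A:*/10, job_B:*/18, job_C:*/16, job_D:*/3}
Final interval of job_A = 10
Next fire of job_A after T=38: (38//10+1)*10 = 40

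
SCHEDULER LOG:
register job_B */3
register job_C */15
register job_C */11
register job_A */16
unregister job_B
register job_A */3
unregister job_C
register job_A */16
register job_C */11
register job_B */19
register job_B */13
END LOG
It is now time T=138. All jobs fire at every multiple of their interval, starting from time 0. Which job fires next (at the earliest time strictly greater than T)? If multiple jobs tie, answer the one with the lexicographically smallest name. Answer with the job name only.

Answer: job_B

Derivation:
Op 1: register job_B */3 -> active={job_B:*/3}
Op 2: register job_C */15 -> active={job_B:*/3, job_C:*/15}
Op 3: register job_C */11 -> active={job_B:*/3, job_C:*/11}
Op 4: register job_A */16 -> active={job_A:*/16, job_B:*/3, job_C:*/11}
Op 5: unregister job_B -> active={job_A:*/16, job_C:*/11}
Op 6: register job_A */3 -> active={job_A:*/3, job_C:*/11}
Op 7: unregister job_C -> active={job_A:*/3}
Op 8: register job_A */16 -> active={job_A:*/16}
Op 9: register job_C */11 -> active={job_A:*/16, job_C:*/11}
Op 10: register job_B */19 -> active={job_A:*/16, job_B:*/19, job_C:*/11}
Op 11: register job_B */13 -> active={job_A:*/16, job_B:*/13, job_C:*/11}
  job_A: interval 16, next fire after T=138 is 144
  job_B: interval 13, next fire after T=138 is 143
  job_C: interval 11, next fire after T=138 is 143
Earliest = 143, winner (lex tiebreak) = job_B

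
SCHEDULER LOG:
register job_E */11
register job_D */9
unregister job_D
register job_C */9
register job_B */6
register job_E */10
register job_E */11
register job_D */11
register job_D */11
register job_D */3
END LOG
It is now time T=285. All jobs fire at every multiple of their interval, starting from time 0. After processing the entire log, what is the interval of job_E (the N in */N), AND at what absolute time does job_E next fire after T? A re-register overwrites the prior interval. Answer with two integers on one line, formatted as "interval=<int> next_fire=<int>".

Answer: interval=11 next_fire=286

Derivation:
Op 1: register job_E */11 -> active={job_E:*/11}
Op 2: register job_D */9 -> active={job_D:*/9, job_E:*/11}
Op 3: unregister job_D -> active={job_E:*/11}
Op 4: register job_C */9 -> active={job_C:*/9, job_E:*/11}
Op 5: register job_B */6 -> active={job_B:*/6, job_C:*/9, job_E:*/11}
Op 6: register job_E */10 -> active={job_B:*/6, job_C:*/9, job_E:*/10}
Op 7: register job_E */11 -> active={job_B:*/6, job_C:*/9, job_E:*/11}
Op 8: register job_D */11 -> active={job_B:*/6, job_C:*/9, job_D:*/11, job_E:*/11}
Op 9: register job_D */11 -> active={job_B:*/6, job_C:*/9, job_D:*/11, job_E:*/11}
Op 10: register job_D */3 -> active={job_B:*/6, job_C:*/9, job_D:*/3, job_E:*/11}
Final interval of job_E = 11
Next fire of job_E after T=285: (285//11+1)*11 = 286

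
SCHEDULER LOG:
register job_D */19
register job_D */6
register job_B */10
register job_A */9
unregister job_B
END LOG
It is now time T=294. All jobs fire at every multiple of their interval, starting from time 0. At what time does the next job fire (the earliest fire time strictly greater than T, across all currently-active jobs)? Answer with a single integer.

Op 1: register job_D */19 -> active={job_D:*/19}
Op 2: register job_D */6 -> active={job_D:*/6}
Op 3: register job_B */10 -> active={job_B:*/10, job_D:*/6}
Op 4: register job_A */9 -> active={job_A:*/9, job_B:*/10, job_D:*/6}
Op 5: unregister job_B -> active={job_A:*/9, job_D:*/6}
  job_A: interval 9, next fire after T=294 is 297
  job_D: interval 6, next fire after T=294 is 300
Earliest fire time = 297 (job job_A)

Answer: 297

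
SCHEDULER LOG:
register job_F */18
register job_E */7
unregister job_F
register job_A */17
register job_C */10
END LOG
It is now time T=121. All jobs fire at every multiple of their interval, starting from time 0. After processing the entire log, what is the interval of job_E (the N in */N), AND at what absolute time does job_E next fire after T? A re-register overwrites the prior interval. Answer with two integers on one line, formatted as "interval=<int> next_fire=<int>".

Answer: interval=7 next_fire=126

Derivation:
Op 1: register job_F */18 -> active={job_F:*/18}
Op 2: register job_E */7 -> active={job_E:*/7, job_F:*/18}
Op 3: unregister job_F -> active={job_E:*/7}
Op 4: register job_A */17 -> active={job_A:*/17, job_E:*/7}
Op 5: register job_C */10 -> active={job_A:*/17, job_C:*/10, job_E:*/7}
Final interval of job_E = 7
Next fire of job_E after T=121: (121//7+1)*7 = 126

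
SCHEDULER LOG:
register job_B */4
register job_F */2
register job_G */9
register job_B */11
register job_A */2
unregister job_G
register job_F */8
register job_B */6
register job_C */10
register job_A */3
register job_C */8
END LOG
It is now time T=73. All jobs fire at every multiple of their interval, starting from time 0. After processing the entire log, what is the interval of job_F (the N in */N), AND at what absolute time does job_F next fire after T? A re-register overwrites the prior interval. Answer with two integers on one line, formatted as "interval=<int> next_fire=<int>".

Op 1: register job_B */4 -> active={job_B:*/4}
Op 2: register job_F */2 -> active={job_B:*/4, job_F:*/2}
Op 3: register job_G */9 -> active={job_B:*/4, job_F:*/2, job_G:*/9}
Op 4: register job_B */11 -> active={job_B:*/11, job_F:*/2, job_G:*/9}
Op 5: register job_A */2 -> active={job_A:*/2, job_B:*/11, job_F:*/2, job_G:*/9}
Op 6: unregister job_G -> active={job_A:*/2, job_B:*/11, job_F:*/2}
Op 7: register job_F */8 -> active={job_A:*/2, job_B:*/11, job_F:*/8}
Op 8: register job_B */6 -> active={job_A:*/2, job_B:*/6, job_F:*/8}
Op 9: register job_C */10 -> active={job_A:*/2, job_B:*/6, job_C:*/10, job_F:*/8}
Op 10: register job_A */3 -> active={job_A:*/3, job_B:*/6, job_C:*/10, job_F:*/8}
Op 11: register job_C */8 -> active={job_A:*/3, job_B:*/6, job_C:*/8, job_F:*/8}
Final interval of job_F = 8
Next fire of job_F after T=73: (73//8+1)*8 = 80

Answer: interval=8 next_fire=80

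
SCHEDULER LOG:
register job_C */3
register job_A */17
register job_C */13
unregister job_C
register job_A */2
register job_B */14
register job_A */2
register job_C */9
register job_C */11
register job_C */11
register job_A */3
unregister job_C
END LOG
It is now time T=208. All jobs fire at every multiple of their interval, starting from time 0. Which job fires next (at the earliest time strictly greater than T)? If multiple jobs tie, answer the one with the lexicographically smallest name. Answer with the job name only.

Answer: job_A

Derivation:
Op 1: register job_C */3 -> active={job_C:*/3}
Op 2: register job_A */17 -> active={job_A:*/17, job_C:*/3}
Op 3: register job_C */13 -> active={job_A:*/17, job_C:*/13}
Op 4: unregister job_C -> active={job_A:*/17}
Op 5: register job_A */2 -> active={job_A:*/2}
Op 6: register job_B */14 -> active={job_A:*/2, job_B:*/14}
Op 7: register job_A */2 -> active={job_A:*/2, job_B:*/14}
Op 8: register job_C */9 -> active={job_A:*/2, job_B:*/14, job_C:*/9}
Op 9: register job_C */11 -> active={job_A:*/2, job_B:*/14, job_C:*/11}
Op 10: register job_C */11 -> active={job_A:*/2, job_B:*/14, job_C:*/11}
Op 11: register job_A */3 -> active={job_A:*/3, job_B:*/14, job_C:*/11}
Op 12: unregister job_C -> active={job_A:*/3, job_B:*/14}
  job_A: interval 3, next fire after T=208 is 210
  job_B: interval 14, next fire after T=208 is 210
Earliest = 210, winner (lex tiebreak) = job_A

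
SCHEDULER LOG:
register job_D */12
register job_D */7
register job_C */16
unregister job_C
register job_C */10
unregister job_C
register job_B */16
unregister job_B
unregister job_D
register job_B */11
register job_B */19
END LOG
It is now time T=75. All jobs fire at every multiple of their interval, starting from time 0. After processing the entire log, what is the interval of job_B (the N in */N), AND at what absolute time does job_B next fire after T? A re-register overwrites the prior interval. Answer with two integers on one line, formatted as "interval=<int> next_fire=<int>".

Op 1: register job_D */12 -> active={job_D:*/12}
Op 2: register job_D */7 -> active={job_D:*/7}
Op 3: register job_C */16 -> active={job_C:*/16, job_D:*/7}
Op 4: unregister job_C -> active={job_D:*/7}
Op 5: register job_C */10 -> active={job_C:*/10, job_D:*/7}
Op 6: unregister job_C -> active={job_D:*/7}
Op 7: register job_B */16 -> active={job_B:*/16, job_D:*/7}
Op 8: unregister job_B -> active={job_D:*/7}
Op 9: unregister job_D -> active={}
Op 10: register job_B */11 -> active={job_B:*/11}
Op 11: register job_B */19 -> active={job_B:*/19}
Final interval of job_B = 19
Next fire of job_B after T=75: (75//19+1)*19 = 76

Answer: interval=19 next_fire=76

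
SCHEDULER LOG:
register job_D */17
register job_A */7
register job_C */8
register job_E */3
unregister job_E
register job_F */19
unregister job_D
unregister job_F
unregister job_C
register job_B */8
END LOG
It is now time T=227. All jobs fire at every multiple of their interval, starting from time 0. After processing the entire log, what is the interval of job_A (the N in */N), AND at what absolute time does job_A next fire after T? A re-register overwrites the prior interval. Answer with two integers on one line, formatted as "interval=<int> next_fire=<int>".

Op 1: register job_D */17 -> active={job_D:*/17}
Op 2: register job_A */7 -> active={job_A:*/7, job_D:*/17}
Op 3: register job_C */8 -> active={job_A:*/7, job_C:*/8, job_D:*/17}
Op 4: register job_E */3 -> active={job_A:*/7, job_C:*/8, job_D:*/17, job_E:*/3}
Op 5: unregister job_E -> active={job_A:*/7, job_C:*/8, job_D:*/17}
Op 6: register job_F */19 -> active={job_A:*/7, job_C:*/8, job_D:*/17, job_F:*/19}
Op 7: unregister job_D -> active={job_A:*/7, job_C:*/8, job_F:*/19}
Op 8: unregister job_F -> active={job_A:*/7, job_C:*/8}
Op 9: unregister job_C -> active={job_A:*/7}
Op 10: register job_B */8 -> active={job_A:*/7, job_B:*/8}
Final interval of job_A = 7
Next fire of job_A after T=227: (227//7+1)*7 = 231

Answer: interval=7 next_fire=231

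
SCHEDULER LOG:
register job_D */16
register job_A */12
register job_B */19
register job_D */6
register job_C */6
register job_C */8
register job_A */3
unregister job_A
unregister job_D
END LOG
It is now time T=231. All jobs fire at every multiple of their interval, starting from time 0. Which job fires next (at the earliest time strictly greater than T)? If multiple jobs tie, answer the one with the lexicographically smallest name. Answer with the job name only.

Op 1: register job_D */16 -> active={job_D:*/16}
Op 2: register job_A */12 -> active={job_A:*/12, job_D:*/16}
Op 3: register job_B */19 -> active={job_A:*/12, job_B:*/19, job_D:*/16}
Op 4: register job_D */6 -> active={job_A:*/12, job_B:*/19, job_D:*/6}
Op 5: register job_C */6 -> active={job_A:*/12, job_B:*/19, job_C:*/6, job_D:*/6}
Op 6: register job_C */8 -> active={job_A:*/12, job_B:*/19, job_C:*/8, job_D:*/6}
Op 7: register job_A */3 -> active={job_A:*/3, job_B:*/19, job_C:*/8, job_D:*/6}
Op 8: unregister job_A -> active={job_B:*/19, job_C:*/8, job_D:*/6}
Op 9: unregister job_D -> active={job_B:*/19, job_C:*/8}
  job_B: interval 19, next fire after T=231 is 247
  job_C: interval 8, next fire after T=231 is 232
Earliest = 232, winner (lex tiebreak) = job_C

Answer: job_C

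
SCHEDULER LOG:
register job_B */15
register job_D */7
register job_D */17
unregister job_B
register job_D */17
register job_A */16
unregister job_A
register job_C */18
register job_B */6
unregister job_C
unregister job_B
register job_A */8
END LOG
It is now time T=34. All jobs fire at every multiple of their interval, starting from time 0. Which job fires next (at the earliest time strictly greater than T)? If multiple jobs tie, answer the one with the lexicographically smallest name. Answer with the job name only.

Answer: job_A

Derivation:
Op 1: register job_B */15 -> active={job_B:*/15}
Op 2: register job_D */7 -> active={job_B:*/15, job_D:*/7}
Op 3: register job_D */17 -> active={job_B:*/15, job_D:*/17}
Op 4: unregister job_B -> active={job_D:*/17}
Op 5: register job_D */17 -> active={job_D:*/17}
Op 6: register job_A */16 -> active={job_A:*/16, job_D:*/17}
Op 7: unregister job_A -> active={job_D:*/17}
Op 8: register job_C */18 -> active={job_C:*/18, job_D:*/17}
Op 9: register job_B */6 -> active={job_B:*/6, job_C:*/18, job_D:*/17}
Op 10: unregister job_C -> active={job_B:*/6, job_D:*/17}
Op 11: unregister job_B -> active={job_D:*/17}
Op 12: register job_A */8 -> active={job_A:*/8, job_D:*/17}
  job_A: interval 8, next fire after T=34 is 40
  job_D: interval 17, next fire after T=34 is 51
Earliest = 40, winner (lex tiebreak) = job_A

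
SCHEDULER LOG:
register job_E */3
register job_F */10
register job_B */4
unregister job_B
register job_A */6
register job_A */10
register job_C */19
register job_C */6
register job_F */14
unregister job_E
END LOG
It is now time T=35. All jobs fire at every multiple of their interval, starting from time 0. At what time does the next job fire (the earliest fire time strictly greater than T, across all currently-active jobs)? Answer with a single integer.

Op 1: register job_E */3 -> active={job_E:*/3}
Op 2: register job_F */10 -> active={job_E:*/3, job_F:*/10}
Op 3: register job_B */4 -> active={job_B:*/4, job_E:*/3, job_F:*/10}
Op 4: unregister job_B -> active={job_E:*/3, job_F:*/10}
Op 5: register job_A */6 -> active={job_A:*/6, job_E:*/3, job_F:*/10}
Op 6: register job_A */10 -> active={job_A:*/10, job_E:*/3, job_F:*/10}
Op 7: register job_C */19 -> active={job_A:*/10, job_C:*/19, job_E:*/3, job_F:*/10}
Op 8: register job_C */6 -> active={job_A:*/10, job_C:*/6, job_E:*/3, job_F:*/10}
Op 9: register job_F */14 -> active={job_A:*/10, job_C:*/6, job_E:*/3, job_F:*/14}
Op 10: unregister job_E -> active={job_A:*/10, job_C:*/6, job_F:*/14}
  job_A: interval 10, next fire after T=35 is 40
  job_C: interval 6, next fire after T=35 is 36
  job_F: interval 14, next fire after T=35 is 42
Earliest fire time = 36 (job job_C)

Answer: 36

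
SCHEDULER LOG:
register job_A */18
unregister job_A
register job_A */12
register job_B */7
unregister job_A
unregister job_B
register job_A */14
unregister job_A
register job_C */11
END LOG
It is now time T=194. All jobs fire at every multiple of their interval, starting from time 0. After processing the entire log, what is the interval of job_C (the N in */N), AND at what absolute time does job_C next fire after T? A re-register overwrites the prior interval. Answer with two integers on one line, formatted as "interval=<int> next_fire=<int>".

Answer: interval=11 next_fire=198

Derivation:
Op 1: register job_A */18 -> active={job_A:*/18}
Op 2: unregister job_A -> active={}
Op 3: register job_A */12 -> active={job_A:*/12}
Op 4: register job_B */7 -> active={job_A:*/12, job_B:*/7}
Op 5: unregister job_A -> active={job_B:*/7}
Op 6: unregister job_B -> active={}
Op 7: register job_A */14 -> active={job_A:*/14}
Op 8: unregister job_A -> active={}
Op 9: register job_C */11 -> active={job_C:*/11}
Final interval of job_C = 11
Next fire of job_C after T=194: (194//11+1)*11 = 198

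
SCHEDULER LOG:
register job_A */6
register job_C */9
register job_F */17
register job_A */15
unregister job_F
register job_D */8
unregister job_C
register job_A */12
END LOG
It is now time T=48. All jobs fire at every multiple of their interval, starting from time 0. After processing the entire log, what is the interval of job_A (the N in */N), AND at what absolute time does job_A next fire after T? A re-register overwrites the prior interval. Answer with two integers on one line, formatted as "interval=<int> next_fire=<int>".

Answer: interval=12 next_fire=60

Derivation:
Op 1: register job_A */6 -> active={job_A:*/6}
Op 2: register job_C */9 -> active={job_A:*/6, job_C:*/9}
Op 3: register job_F */17 -> active={job_A:*/6, job_C:*/9, job_F:*/17}
Op 4: register job_A */15 -> active={job_A:*/15, job_C:*/9, job_F:*/17}
Op 5: unregister job_F -> active={job_A:*/15, job_C:*/9}
Op 6: register job_D */8 -> active={job_A:*/15, job_C:*/9, job_D:*/8}
Op 7: unregister job_C -> active={job_A:*/15, job_D:*/8}
Op 8: register job_A */12 -> active={job_A:*/12, job_D:*/8}
Final interval of job_A = 12
Next fire of job_A after T=48: (48//12+1)*12 = 60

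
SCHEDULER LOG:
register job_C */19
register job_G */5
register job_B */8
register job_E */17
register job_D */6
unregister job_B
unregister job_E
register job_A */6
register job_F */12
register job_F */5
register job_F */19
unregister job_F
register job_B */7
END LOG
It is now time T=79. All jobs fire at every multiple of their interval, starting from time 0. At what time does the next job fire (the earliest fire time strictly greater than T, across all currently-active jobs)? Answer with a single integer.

Op 1: register job_C */19 -> active={job_C:*/19}
Op 2: register job_G */5 -> active={job_C:*/19, job_G:*/5}
Op 3: register job_B */8 -> active={job_B:*/8, job_C:*/19, job_G:*/5}
Op 4: register job_E */17 -> active={job_B:*/8, job_C:*/19, job_E:*/17, job_G:*/5}
Op 5: register job_D */6 -> active={job_B:*/8, job_C:*/19, job_D:*/6, job_E:*/17, job_G:*/5}
Op 6: unregister job_B -> active={job_C:*/19, job_D:*/6, job_E:*/17, job_G:*/5}
Op 7: unregister job_E -> active={job_C:*/19, job_D:*/6, job_G:*/5}
Op 8: register job_A */6 -> active={job_A:*/6, job_C:*/19, job_D:*/6, job_G:*/5}
Op 9: register job_F */12 -> active={job_A:*/6, job_C:*/19, job_D:*/6, job_F:*/12, job_G:*/5}
Op 10: register job_F */5 -> active={job_A:*/6, job_C:*/19, job_D:*/6, job_F:*/5, job_G:*/5}
Op 11: register job_F */19 -> active={job_A:*/6, job_C:*/19, job_D:*/6, job_F:*/19, job_G:*/5}
Op 12: unregister job_F -> active={job_A:*/6, job_C:*/19, job_D:*/6, job_G:*/5}
Op 13: register job_B */7 -> active={job_A:*/6, job_B:*/7, job_C:*/19, job_D:*/6, job_G:*/5}
  job_A: interval 6, next fire after T=79 is 84
  job_B: interval 7, next fire after T=79 is 84
  job_C: interval 19, next fire after T=79 is 95
  job_D: interval 6, next fire after T=79 is 84
  job_G: interval 5, next fire after T=79 is 80
Earliest fire time = 80 (job job_G)

Answer: 80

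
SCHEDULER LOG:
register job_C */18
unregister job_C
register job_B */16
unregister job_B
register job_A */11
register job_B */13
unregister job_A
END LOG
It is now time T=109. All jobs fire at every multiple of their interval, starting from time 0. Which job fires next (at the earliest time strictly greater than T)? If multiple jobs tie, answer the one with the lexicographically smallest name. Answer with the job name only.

Op 1: register job_C */18 -> active={job_C:*/18}
Op 2: unregister job_C -> active={}
Op 3: register job_B */16 -> active={job_B:*/16}
Op 4: unregister job_B -> active={}
Op 5: register job_A */11 -> active={job_A:*/11}
Op 6: register job_B */13 -> active={job_A:*/11, job_B:*/13}
Op 7: unregister job_A -> active={job_B:*/13}
  job_B: interval 13, next fire after T=109 is 117
Earliest = 117, winner (lex tiebreak) = job_B

Answer: job_B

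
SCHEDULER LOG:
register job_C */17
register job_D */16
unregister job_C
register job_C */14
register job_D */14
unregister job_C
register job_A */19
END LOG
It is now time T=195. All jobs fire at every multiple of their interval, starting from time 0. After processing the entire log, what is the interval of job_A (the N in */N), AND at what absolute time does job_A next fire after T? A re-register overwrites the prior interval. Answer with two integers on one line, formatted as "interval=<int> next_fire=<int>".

Answer: interval=19 next_fire=209

Derivation:
Op 1: register job_C */17 -> active={job_C:*/17}
Op 2: register job_D */16 -> active={job_C:*/17, job_D:*/16}
Op 3: unregister job_C -> active={job_D:*/16}
Op 4: register job_C */14 -> active={job_C:*/14, job_D:*/16}
Op 5: register job_D */14 -> active={job_C:*/14, job_D:*/14}
Op 6: unregister job_C -> active={job_D:*/14}
Op 7: register job_A */19 -> active={job_A:*/19, job_D:*/14}
Final interval of job_A = 19
Next fire of job_A after T=195: (195//19+1)*19 = 209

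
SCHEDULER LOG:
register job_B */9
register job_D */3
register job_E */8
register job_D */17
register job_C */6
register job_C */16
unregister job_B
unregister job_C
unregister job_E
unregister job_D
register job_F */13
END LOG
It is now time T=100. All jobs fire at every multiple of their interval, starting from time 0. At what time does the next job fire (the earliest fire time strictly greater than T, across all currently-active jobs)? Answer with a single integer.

Op 1: register job_B */9 -> active={job_B:*/9}
Op 2: register job_D */3 -> active={job_B:*/9, job_D:*/3}
Op 3: register job_E */8 -> active={job_B:*/9, job_D:*/3, job_E:*/8}
Op 4: register job_D */17 -> active={job_B:*/9, job_D:*/17, job_E:*/8}
Op 5: register job_C */6 -> active={job_B:*/9, job_C:*/6, job_D:*/17, job_E:*/8}
Op 6: register job_C */16 -> active={job_B:*/9, job_C:*/16, job_D:*/17, job_E:*/8}
Op 7: unregister job_B -> active={job_C:*/16, job_D:*/17, job_E:*/8}
Op 8: unregister job_C -> active={job_D:*/17, job_E:*/8}
Op 9: unregister job_E -> active={job_D:*/17}
Op 10: unregister job_D -> active={}
Op 11: register job_F */13 -> active={job_F:*/13}
  job_F: interval 13, next fire after T=100 is 104
Earliest fire time = 104 (job job_F)

Answer: 104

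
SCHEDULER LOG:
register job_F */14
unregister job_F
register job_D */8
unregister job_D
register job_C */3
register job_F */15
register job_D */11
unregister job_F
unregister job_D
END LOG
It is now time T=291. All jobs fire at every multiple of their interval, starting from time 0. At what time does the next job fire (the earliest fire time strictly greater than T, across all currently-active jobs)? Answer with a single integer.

Op 1: register job_F */14 -> active={job_F:*/14}
Op 2: unregister job_F -> active={}
Op 3: register job_D */8 -> active={job_D:*/8}
Op 4: unregister job_D -> active={}
Op 5: register job_C */3 -> active={job_C:*/3}
Op 6: register job_F */15 -> active={job_C:*/3, job_F:*/15}
Op 7: register job_D */11 -> active={job_C:*/3, job_D:*/11, job_F:*/15}
Op 8: unregister job_F -> active={job_C:*/3, job_D:*/11}
Op 9: unregister job_D -> active={job_C:*/3}
  job_C: interval 3, next fire after T=291 is 294
Earliest fire time = 294 (job job_C)

Answer: 294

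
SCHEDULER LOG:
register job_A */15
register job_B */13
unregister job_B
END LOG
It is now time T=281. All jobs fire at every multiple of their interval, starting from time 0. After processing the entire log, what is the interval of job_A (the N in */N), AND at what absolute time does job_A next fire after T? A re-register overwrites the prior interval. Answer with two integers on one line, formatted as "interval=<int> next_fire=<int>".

Answer: interval=15 next_fire=285

Derivation:
Op 1: register job_A */15 -> active={job_A:*/15}
Op 2: register job_B */13 -> active={job_A:*/15, job_B:*/13}
Op 3: unregister job_B -> active={job_A:*/15}
Final interval of job_A = 15
Next fire of job_A after T=281: (281//15+1)*15 = 285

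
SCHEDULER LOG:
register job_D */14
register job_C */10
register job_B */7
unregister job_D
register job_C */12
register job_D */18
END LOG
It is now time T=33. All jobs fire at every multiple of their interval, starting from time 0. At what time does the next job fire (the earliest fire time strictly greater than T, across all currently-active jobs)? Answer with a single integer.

Answer: 35

Derivation:
Op 1: register job_D */14 -> active={job_D:*/14}
Op 2: register job_C */10 -> active={job_C:*/10, job_D:*/14}
Op 3: register job_B */7 -> active={job_B:*/7, job_C:*/10, job_D:*/14}
Op 4: unregister job_D -> active={job_B:*/7, job_C:*/10}
Op 5: register job_C */12 -> active={job_B:*/7, job_C:*/12}
Op 6: register job_D */18 -> active={job_B:*/7, job_C:*/12, job_D:*/18}
  job_B: interval 7, next fire after T=33 is 35
  job_C: interval 12, next fire after T=33 is 36
  job_D: interval 18, next fire after T=33 is 36
Earliest fire time = 35 (job job_B)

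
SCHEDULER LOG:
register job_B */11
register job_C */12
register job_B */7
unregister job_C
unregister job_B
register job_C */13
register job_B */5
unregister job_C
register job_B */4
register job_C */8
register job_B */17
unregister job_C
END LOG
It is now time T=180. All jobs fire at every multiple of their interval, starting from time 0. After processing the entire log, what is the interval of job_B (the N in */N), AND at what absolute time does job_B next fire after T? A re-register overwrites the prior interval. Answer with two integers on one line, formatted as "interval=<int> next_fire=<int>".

Answer: interval=17 next_fire=187

Derivation:
Op 1: register job_B */11 -> active={job_B:*/11}
Op 2: register job_C */12 -> active={job_B:*/11, job_C:*/12}
Op 3: register job_B */7 -> active={job_B:*/7, job_C:*/12}
Op 4: unregister job_C -> active={job_B:*/7}
Op 5: unregister job_B -> active={}
Op 6: register job_C */13 -> active={job_C:*/13}
Op 7: register job_B */5 -> active={job_B:*/5, job_C:*/13}
Op 8: unregister job_C -> active={job_B:*/5}
Op 9: register job_B */4 -> active={job_B:*/4}
Op 10: register job_C */8 -> active={job_B:*/4, job_C:*/8}
Op 11: register job_B */17 -> active={job_B:*/17, job_C:*/8}
Op 12: unregister job_C -> active={job_B:*/17}
Final interval of job_B = 17
Next fire of job_B after T=180: (180//17+1)*17 = 187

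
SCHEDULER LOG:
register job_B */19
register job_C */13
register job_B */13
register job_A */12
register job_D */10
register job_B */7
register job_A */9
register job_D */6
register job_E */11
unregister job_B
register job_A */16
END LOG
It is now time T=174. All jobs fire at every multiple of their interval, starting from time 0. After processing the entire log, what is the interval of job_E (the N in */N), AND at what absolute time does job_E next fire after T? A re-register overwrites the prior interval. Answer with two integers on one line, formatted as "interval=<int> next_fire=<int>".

Answer: interval=11 next_fire=176

Derivation:
Op 1: register job_B */19 -> active={job_B:*/19}
Op 2: register job_C */13 -> active={job_B:*/19, job_C:*/13}
Op 3: register job_B */13 -> active={job_B:*/13, job_C:*/13}
Op 4: register job_A */12 -> active={job_A:*/12, job_B:*/13, job_C:*/13}
Op 5: register job_D */10 -> active={job_A:*/12, job_B:*/13, job_C:*/13, job_D:*/10}
Op 6: register job_B */7 -> active={job_A:*/12, job_B:*/7, job_C:*/13, job_D:*/10}
Op 7: register job_A */9 -> active={job_A:*/9, job_B:*/7, job_C:*/13, job_D:*/10}
Op 8: register job_D */6 -> active={job_A:*/9, job_B:*/7, job_C:*/13, job_D:*/6}
Op 9: register job_E */11 -> active={job_A:*/9, job_B:*/7, job_C:*/13, job_D:*/6, job_E:*/11}
Op 10: unregister job_B -> active={job_A:*/9, job_C:*/13, job_D:*/6, job_E:*/11}
Op 11: register job_A */16 -> active={job_A:*/16, job_C:*/13, job_D:*/6, job_E:*/11}
Final interval of job_E = 11
Next fire of job_E after T=174: (174//11+1)*11 = 176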